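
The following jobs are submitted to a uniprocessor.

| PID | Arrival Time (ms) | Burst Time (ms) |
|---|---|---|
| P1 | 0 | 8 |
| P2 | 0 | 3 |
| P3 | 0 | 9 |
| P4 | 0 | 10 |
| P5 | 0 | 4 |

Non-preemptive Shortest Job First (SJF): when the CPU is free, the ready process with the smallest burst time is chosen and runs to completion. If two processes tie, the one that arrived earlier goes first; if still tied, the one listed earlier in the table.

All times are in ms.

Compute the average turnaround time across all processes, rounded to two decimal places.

Timeline: | P2 0-3 | P5 3-7 | P1 7-15 | P3 15-24 | P4 24-34 |
Completion: P1=15  P2=3  P3=24  P4=34  P5=7
Turnaround times: P1=15, P2=3, P3=24, P4=34, P5=7
Average turnaround = (15+3+24+34+7) / 5 = 83/5 = 16.60

16.60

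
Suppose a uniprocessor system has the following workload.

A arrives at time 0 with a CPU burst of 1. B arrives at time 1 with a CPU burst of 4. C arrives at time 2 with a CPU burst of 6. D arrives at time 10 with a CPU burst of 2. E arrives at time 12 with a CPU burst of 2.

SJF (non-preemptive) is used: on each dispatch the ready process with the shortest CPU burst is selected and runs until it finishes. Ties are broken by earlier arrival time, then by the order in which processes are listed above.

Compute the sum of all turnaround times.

20

Timeline: | A 0-1 | B 1-5 | C 5-11 | D 11-13 | E 13-15 |
Completion: A=1  B=5  C=11  D=13  E=15
Turnaround = completion − arrival: A=1, B=4, C=9, D=3, E=3
Total turnaround = 1 + 4 + 9 + 3 + 3 = 20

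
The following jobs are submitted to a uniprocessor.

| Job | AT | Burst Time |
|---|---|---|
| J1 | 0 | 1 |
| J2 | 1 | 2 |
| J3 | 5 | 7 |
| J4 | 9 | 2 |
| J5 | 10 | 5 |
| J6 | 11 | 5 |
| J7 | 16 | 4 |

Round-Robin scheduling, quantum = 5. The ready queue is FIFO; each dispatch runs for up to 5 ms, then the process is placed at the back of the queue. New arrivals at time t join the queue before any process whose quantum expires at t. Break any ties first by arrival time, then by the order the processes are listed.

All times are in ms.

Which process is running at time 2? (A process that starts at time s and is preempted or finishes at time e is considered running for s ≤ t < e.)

Schedule: | J1 0-1 | J2 1-3 | idle 3-5 | J3 5-10 | J4 10-12 | J5 12-17 | J3 17-19 | J6 19-24 | J7 24-28 |
Completion: J1=1  J2=3  J3=19  J4=12  J5=17  J6=24  J7=28
Turnaround (C−A): J1=1  J2=2  J3=14  J4=3  J5=7  J6=13  J7=12

J2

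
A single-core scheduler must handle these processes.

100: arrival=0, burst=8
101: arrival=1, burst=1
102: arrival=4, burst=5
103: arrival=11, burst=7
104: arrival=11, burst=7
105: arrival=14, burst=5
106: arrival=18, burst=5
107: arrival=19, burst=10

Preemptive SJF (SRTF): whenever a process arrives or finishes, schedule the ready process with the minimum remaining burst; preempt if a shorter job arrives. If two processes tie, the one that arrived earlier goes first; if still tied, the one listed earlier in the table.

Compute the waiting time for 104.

Schedule: | 100 0-1 | 101 1-2 | 100 2-9 | 102 9-14 | 105 14-19 | 106 19-24 | 103 24-31 | 104 31-38 | 107 38-48 |
Completion: 100=9  101=2  102=14  103=31  104=38  105=19  106=24  107=48
Turnaround (C−A): 100=9  101=1  102=10  103=20  104=27  105=5  106=6  107=29
Waiting(104) = turnaround − burst = 27 − 7 = 20

20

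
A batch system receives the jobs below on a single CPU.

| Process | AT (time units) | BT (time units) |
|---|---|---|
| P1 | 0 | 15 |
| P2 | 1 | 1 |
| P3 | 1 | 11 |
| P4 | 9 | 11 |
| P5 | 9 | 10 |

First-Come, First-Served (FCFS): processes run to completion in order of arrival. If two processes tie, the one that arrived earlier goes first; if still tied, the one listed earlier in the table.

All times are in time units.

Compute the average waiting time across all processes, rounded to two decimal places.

Gantt: | P1 0-15 | P2 15-16 | P3 16-27 | P4 27-38 | P5 38-48 |
Completion: P1=15  P2=16  P3=27  P4=38  P5=48
Waiting times: P1=0, P2=14, P3=15, P4=18, P5=29
Average waiting = (0+14+15+18+29) / 5 = 76/5 = 15.20

15.20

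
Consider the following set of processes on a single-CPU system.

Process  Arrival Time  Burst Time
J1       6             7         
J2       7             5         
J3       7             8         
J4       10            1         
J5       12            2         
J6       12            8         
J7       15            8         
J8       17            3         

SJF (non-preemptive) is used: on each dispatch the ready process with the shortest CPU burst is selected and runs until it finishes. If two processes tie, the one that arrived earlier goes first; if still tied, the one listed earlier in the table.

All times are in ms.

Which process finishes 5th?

Gantt: | idle 0-6 | J1 6-13 | J4 13-14 | J5 14-16 | J2 16-21 | J8 21-24 | J3 24-32 | J6 32-40 | J7 40-48 |
Completion: J1=13  J2=21  J3=32  J4=14  J5=16  J6=40  J7=48  J8=24
Turnaround (C−A): J1=7  J2=14  J3=25  J4=4  J5=4  J6=28  J7=33  J8=7
Finish order: J1 → J4 → J5 → J2 → J8 → J3 → J6 → J7

J8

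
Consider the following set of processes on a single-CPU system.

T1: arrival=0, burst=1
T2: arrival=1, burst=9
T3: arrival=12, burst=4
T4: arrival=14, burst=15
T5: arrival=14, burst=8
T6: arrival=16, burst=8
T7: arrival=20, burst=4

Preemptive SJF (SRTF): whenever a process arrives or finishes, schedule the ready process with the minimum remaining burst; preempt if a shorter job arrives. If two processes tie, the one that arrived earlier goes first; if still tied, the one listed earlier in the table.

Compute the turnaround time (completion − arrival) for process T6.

Schedule: | T1 0-1 | T2 1-10 | idle 10-12 | T3 12-16 | T5 16-24 | T7 24-28 | T6 28-36 | T4 36-51 |
Completion: T1=1  T2=10  T3=16  T4=51  T5=24  T6=36  T7=28
Turnaround(T6) = completion − arrival = 36 − 16 = 20

20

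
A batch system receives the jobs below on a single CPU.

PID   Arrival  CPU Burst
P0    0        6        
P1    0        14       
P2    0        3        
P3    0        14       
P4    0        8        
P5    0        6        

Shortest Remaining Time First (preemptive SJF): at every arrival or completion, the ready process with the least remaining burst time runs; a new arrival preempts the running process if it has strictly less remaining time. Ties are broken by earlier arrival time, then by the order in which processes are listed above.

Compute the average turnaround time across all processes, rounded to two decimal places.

Schedule: | P2 0-3 | P0 3-9 | P5 9-15 | P4 15-23 | P1 23-37 | P3 37-51 |
Completion: P0=9  P1=37  P2=3  P3=51  P4=23  P5=15
Turnaround (C−A): P0=9  P1=37  P2=3  P3=51  P4=23  P5=15
Turnaround times: P0=9, P1=37, P2=3, P3=51, P4=23, P5=15
Average turnaround = (9+37+3+51+23+15) / 6 = 138/6 = 23.00

23.00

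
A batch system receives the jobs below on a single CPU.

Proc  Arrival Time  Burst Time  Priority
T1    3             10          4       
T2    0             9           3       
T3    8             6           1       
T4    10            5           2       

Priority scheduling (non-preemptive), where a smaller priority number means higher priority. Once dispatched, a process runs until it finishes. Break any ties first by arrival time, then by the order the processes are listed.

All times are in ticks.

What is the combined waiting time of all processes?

23

Schedule: | T2 0-9 | T3 9-15 | T4 15-20 | T1 20-30 |
Completion: T1=30  T2=9  T3=15  T4=20
Waiting = turnaround − burst: T1=17, T2=0, T3=1, T4=5
Total waiting = 17 + 0 + 1 + 5 = 23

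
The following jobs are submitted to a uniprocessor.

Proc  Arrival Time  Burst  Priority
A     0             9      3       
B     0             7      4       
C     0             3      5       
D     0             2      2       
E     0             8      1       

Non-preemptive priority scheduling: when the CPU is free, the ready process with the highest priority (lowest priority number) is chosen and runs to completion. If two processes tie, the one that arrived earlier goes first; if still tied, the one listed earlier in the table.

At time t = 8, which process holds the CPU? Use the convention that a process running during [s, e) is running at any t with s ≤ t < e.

D

Schedule: | E 0-8 | D 8-10 | A 10-19 | B 19-26 | C 26-29 |
Completion: A=19  B=26  C=29  D=10  E=8
Turnaround (C−A): A=19  B=26  C=29  D=10  E=8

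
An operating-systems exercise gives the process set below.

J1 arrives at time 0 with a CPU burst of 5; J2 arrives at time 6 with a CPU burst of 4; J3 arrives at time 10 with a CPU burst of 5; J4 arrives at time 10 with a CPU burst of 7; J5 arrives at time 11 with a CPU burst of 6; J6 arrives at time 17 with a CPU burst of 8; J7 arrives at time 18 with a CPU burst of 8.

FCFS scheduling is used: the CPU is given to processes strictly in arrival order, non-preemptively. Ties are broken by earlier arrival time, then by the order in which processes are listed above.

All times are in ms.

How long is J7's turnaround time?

Gantt: | J1 0-5 | idle 5-6 | J2 6-10 | J3 10-15 | J4 15-22 | J5 22-28 | J6 28-36 | J7 36-44 |
Completion: J1=5  J2=10  J3=15  J4=22  J5=28  J6=36  J7=44
Turnaround (C−A): J1=5  J2=4  J3=5  J4=12  J5=17  J6=19  J7=26
Turnaround(J7) = completion − arrival = 44 − 18 = 26

26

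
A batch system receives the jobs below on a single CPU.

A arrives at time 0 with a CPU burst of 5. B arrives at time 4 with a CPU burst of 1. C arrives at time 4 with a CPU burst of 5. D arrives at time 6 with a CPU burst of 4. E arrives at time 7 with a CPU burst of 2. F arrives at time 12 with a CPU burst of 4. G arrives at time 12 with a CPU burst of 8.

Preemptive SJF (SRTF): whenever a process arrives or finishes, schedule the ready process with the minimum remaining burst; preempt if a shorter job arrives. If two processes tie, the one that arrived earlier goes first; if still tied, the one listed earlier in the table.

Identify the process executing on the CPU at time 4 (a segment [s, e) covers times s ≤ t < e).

Timeline: | A 0-5 | B 5-6 | D 6-7 | E 7-9 | D 9-12 | F 12-16 | C 16-21 | G 21-29 |
Completion: A=5  B=6  C=21  D=12  E=9  F=16  G=29

A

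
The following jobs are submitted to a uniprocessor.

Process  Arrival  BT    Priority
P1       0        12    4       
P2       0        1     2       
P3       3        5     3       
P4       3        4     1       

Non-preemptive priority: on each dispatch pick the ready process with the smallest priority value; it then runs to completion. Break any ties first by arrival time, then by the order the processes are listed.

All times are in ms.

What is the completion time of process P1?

13

Schedule: | P2 0-1 | P1 1-13 | P4 13-17 | P3 17-22 |
Completion: P1=13  P2=1  P3=22  P4=17
Turnaround (C−A): P1=13  P2=1  P3=19  P4=14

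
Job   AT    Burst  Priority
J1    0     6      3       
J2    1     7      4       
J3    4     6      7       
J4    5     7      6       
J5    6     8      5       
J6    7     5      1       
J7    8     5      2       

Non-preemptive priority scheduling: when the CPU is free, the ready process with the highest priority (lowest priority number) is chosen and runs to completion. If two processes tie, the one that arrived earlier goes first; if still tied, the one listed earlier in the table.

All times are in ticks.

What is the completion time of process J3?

44

Schedule: | J1 0-6 | J2 6-13 | J6 13-18 | J7 18-23 | J5 23-31 | J4 31-38 | J3 38-44 |
Completion: J1=6  J2=13  J3=44  J4=38  J5=31  J6=18  J7=23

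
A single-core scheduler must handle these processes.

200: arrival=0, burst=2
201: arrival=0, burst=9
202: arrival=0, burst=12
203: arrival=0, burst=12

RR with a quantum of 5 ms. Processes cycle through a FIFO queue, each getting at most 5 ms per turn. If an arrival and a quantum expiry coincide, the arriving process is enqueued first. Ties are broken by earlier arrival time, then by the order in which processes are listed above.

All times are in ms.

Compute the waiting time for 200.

0

Timeline: | 200 0-2 | 201 2-7 | 202 7-12 | 203 12-17 | 201 17-21 | 202 21-26 | 203 26-31 | 202 31-33 | 203 33-35 |
Completion: 200=2  201=21  202=33  203=35
Turnaround (C−A): 200=2  201=21  202=33  203=35
Waiting(200) = turnaround − burst = 2 − 2 = 0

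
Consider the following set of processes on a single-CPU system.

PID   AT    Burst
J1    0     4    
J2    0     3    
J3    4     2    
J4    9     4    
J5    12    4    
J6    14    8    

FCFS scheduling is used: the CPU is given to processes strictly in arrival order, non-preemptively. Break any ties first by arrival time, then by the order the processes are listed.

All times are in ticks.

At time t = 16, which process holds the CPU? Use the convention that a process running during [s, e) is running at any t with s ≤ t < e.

Schedule: | J1 0-4 | J2 4-7 | J3 7-9 | J4 9-13 | J5 13-17 | J6 17-25 |
Completion: J1=4  J2=7  J3=9  J4=13  J5=17  J6=25
Turnaround (C−A): J1=4  J2=7  J3=5  J4=4  J5=5  J6=11

J5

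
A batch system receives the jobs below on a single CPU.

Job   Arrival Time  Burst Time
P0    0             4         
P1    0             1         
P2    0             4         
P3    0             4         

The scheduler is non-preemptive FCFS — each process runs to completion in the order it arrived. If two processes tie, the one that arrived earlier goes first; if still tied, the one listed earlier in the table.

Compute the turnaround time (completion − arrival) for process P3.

13

Schedule: | P0 0-4 | P1 4-5 | P2 5-9 | P3 9-13 |
Completion: P0=4  P1=5  P2=9  P3=13
Turnaround(P3) = completion − arrival = 13 − 0 = 13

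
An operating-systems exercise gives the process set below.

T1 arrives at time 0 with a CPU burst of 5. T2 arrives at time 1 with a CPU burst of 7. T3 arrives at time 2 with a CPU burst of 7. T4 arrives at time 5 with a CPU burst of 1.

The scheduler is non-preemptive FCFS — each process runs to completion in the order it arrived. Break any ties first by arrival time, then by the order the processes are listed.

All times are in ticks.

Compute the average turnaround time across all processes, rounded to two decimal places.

Gantt: | T1 0-5 | T2 5-12 | T3 12-19 | T4 19-20 |
Completion: T1=5  T2=12  T3=19  T4=20
Turnaround (C−A): T1=5  T2=11  T3=17  T4=15
Turnaround times: T1=5, T2=11, T3=17, T4=15
Average turnaround = (5+11+17+15) / 4 = 48/4 = 12.00

12.00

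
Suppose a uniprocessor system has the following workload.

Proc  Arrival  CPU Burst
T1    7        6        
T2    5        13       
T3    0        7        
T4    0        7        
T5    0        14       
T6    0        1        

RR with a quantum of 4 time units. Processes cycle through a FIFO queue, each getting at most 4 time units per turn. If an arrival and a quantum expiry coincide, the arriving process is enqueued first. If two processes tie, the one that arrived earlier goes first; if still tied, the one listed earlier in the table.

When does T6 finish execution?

13

Schedule: | T3 0-4 | T4 4-8 | T5 8-12 | T6 12-13 | T3 13-16 | T2 16-20 | T1 20-24 | T4 24-27 | T5 27-31 | T2 31-35 | T1 35-37 | T5 37-41 | T2 41-45 | T5 45-47 | T2 47-48 |
Completion: T1=37  T2=48  T3=16  T4=27  T5=47  T6=13
Turnaround (C−A): T1=30  T2=43  T3=16  T4=27  T5=47  T6=13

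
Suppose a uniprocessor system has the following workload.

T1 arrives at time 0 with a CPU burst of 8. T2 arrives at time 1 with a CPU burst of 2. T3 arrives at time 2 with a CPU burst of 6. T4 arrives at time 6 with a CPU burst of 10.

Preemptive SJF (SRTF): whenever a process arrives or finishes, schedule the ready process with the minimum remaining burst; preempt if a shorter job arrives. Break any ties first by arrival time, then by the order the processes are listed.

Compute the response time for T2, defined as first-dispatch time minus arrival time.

0

Schedule: | T1 0-1 | T2 1-3 | T3 3-9 | T1 9-16 | T4 16-26 |
Completion: T1=16  T2=3  T3=9  T4=26
Turnaround (C−A): T1=16  T2=2  T3=7  T4=20
Response(T2) = first start − arrival = 1 − 1 = 0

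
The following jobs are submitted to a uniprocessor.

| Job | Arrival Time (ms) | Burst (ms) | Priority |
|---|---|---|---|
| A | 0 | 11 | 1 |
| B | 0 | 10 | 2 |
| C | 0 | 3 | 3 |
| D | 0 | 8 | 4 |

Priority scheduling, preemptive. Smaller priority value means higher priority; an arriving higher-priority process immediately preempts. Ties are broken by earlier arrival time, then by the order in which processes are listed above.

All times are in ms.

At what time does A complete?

11

Gantt: | A 0-11 | B 11-21 | C 21-24 | D 24-32 |
Completion: A=11  B=21  C=24  D=32
Turnaround (C−A): A=11  B=21  C=24  D=32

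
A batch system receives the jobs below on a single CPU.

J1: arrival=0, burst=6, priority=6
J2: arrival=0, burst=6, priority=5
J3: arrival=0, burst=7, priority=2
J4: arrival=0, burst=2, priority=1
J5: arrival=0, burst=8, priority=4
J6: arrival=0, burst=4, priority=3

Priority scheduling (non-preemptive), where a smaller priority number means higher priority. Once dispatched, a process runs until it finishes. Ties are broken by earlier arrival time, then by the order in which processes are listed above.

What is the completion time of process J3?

Gantt: | J4 0-2 | J3 2-9 | J6 9-13 | J5 13-21 | J2 21-27 | J1 27-33 |
Completion: J1=33  J2=27  J3=9  J4=2  J5=21  J6=13
Turnaround (C−A): J1=33  J2=27  J3=9  J4=2  J5=21  J6=13

9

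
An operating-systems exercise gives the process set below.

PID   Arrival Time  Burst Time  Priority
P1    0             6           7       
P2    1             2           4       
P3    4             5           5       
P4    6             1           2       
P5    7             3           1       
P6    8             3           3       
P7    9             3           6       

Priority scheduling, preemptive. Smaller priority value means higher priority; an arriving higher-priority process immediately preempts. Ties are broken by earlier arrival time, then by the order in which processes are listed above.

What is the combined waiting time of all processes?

Timeline: | P1 0-1 | P2 1-3 | P1 3-4 | P3 4-6 | P4 6-7 | P5 7-10 | P6 10-13 | P3 13-16 | P7 16-19 | P1 19-23 |
Completion: P1=23  P2=3  P3=16  P4=7  P5=10  P6=13  P7=19
Turnaround (C−A): P1=23  P2=2  P3=12  P4=1  P5=3  P6=5  P7=10
Waiting = turnaround − burst: P1=17, P2=0, P3=7, P4=0, P5=0, P6=2, P7=7
Total waiting = 17 + 0 + 7 + 0 + 0 + 2 + 7 = 33

33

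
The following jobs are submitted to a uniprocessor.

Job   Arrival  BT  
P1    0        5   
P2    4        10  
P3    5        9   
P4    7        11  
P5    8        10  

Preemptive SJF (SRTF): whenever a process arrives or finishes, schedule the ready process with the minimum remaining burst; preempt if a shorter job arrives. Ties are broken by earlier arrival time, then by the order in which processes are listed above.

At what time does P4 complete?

45

Timeline: | P1 0-5 | P3 5-14 | P2 14-24 | P5 24-34 | P4 34-45 |
Completion: P1=5  P2=24  P3=14  P4=45  P5=34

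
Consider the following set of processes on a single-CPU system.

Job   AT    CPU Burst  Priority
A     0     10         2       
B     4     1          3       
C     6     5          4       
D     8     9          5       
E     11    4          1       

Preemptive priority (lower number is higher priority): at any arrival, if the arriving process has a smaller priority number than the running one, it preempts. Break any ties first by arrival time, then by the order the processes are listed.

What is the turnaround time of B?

Timeline: | A 0-10 | B 10-11 | E 11-15 | C 15-20 | D 20-29 |
Completion: A=10  B=11  C=20  D=29  E=15
Turnaround (C−A): A=10  B=7  C=14  D=21  E=4
Turnaround(B) = completion − arrival = 11 − 4 = 7

7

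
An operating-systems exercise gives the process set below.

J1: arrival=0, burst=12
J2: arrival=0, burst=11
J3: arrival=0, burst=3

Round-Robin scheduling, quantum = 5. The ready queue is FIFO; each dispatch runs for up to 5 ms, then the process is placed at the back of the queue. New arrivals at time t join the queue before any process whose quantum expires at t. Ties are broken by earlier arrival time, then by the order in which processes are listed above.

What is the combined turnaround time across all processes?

64

Timeline: | J1 0-5 | J2 5-10 | J3 10-13 | J1 13-18 | J2 18-23 | J1 23-25 | J2 25-26 |
Completion: J1=25  J2=26  J3=13
Turnaround (C−A): J1=25  J2=26  J3=13
Turnaround = completion − arrival: J1=25, J2=26, J3=13
Total turnaround = 25 + 26 + 13 = 64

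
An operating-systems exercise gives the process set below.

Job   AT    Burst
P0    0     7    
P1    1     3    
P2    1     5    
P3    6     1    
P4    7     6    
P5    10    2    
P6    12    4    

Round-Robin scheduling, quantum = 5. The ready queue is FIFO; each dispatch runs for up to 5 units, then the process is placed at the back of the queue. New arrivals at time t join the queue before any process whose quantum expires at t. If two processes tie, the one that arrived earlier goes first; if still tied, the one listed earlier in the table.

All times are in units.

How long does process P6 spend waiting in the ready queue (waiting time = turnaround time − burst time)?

Schedule: | P0 0-5 | P1 5-8 | P2 8-13 | P0 13-15 | P3 15-16 | P4 16-21 | P5 21-23 | P6 23-27 | P4 27-28 |
Completion: P0=15  P1=8  P2=13  P3=16  P4=28  P5=23  P6=27
Turnaround (C−A): P0=15  P1=7  P2=12  P3=10  P4=21  P5=13  P6=15
Waiting(P6) = turnaround − burst = 15 − 4 = 11

11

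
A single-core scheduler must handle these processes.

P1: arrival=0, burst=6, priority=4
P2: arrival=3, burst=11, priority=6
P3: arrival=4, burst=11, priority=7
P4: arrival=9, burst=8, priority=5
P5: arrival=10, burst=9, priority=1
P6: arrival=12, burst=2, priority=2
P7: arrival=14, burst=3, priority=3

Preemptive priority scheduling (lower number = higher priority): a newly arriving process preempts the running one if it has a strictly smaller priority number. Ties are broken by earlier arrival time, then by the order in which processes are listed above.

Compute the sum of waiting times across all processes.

Timeline: | P1 0-6 | P2 6-9 | P4 9-10 | P5 10-19 | P6 19-21 | P7 21-24 | P4 24-31 | P2 31-39 | P3 39-50 |
Completion: P1=6  P2=39  P3=50  P4=31  P5=19  P6=21  P7=24
Turnaround (C−A): P1=6  P2=36  P3=46  P4=22  P5=9  P6=9  P7=10
Waiting = turnaround − burst: P1=0, P2=25, P3=35, P4=14, P5=0, P6=7, P7=7
Total waiting = 0 + 25 + 35 + 14 + 0 + 7 + 7 = 88

88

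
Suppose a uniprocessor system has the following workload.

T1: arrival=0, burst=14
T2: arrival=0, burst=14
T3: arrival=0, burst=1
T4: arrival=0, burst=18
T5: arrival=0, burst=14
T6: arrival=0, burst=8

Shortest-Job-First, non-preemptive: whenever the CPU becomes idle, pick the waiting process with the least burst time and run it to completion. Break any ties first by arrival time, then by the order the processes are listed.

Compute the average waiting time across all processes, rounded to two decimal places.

20.17

Schedule: | T3 0-1 | T6 1-9 | T1 9-23 | T2 23-37 | T5 37-51 | T4 51-69 |
Completion: T1=23  T2=37  T3=1  T4=69  T5=51  T6=9
Turnaround (C−A): T1=23  T2=37  T3=1  T4=69  T5=51  T6=9
Waiting times: T1=9, T2=23, T3=0, T4=51, T5=37, T6=1
Average waiting = (9+23+0+51+37+1) / 6 = 121/6 = 20.17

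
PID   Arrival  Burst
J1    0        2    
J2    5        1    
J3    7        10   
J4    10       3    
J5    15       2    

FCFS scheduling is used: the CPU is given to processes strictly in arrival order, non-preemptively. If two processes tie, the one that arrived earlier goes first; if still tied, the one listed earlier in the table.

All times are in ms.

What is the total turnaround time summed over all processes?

Schedule: | J1 0-2 | idle 2-5 | J2 5-6 | idle 6-7 | J3 7-17 | J4 17-20 | J5 20-22 |
Completion: J1=2  J2=6  J3=17  J4=20  J5=22
Turnaround (C−A): J1=2  J2=1  J3=10  J4=10  J5=7
Turnaround = completion − arrival: J1=2, J2=1, J3=10, J4=10, J5=7
Total turnaround = 2 + 1 + 10 + 10 + 7 = 30

30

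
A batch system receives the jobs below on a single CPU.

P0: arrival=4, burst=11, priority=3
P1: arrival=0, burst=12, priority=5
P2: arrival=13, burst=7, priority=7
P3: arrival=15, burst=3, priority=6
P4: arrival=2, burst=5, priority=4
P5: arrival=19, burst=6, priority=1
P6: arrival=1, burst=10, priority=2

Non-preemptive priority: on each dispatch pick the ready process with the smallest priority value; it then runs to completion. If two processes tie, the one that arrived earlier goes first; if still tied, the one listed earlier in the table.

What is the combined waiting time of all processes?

Gantt: | P1 0-12 | P6 12-22 | P5 22-28 | P0 28-39 | P4 39-44 | P3 44-47 | P2 47-54 |
Completion: P0=39  P1=12  P2=54  P3=47  P4=44  P5=28  P6=22
Waiting = turnaround − burst: P0=24, P1=0, P2=34, P3=29, P4=37, P5=3, P6=11
Total waiting = 24 + 0 + 34 + 29 + 37 + 3 + 11 = 138

138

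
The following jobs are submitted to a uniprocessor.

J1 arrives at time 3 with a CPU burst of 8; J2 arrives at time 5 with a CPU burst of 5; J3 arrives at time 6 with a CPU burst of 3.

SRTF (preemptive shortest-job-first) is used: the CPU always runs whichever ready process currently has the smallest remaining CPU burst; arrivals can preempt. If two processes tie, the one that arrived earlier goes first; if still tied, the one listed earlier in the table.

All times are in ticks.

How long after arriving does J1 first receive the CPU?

0

Schedule: | idle 0-3 | J1 3-5 | J2 5-6 | J3 6-9 | J2 9-13 | J1 13-19 |
Completion: J1=19  J2=13  J3=9
Response(J1) = first start − arrival = 3 − 3 = 0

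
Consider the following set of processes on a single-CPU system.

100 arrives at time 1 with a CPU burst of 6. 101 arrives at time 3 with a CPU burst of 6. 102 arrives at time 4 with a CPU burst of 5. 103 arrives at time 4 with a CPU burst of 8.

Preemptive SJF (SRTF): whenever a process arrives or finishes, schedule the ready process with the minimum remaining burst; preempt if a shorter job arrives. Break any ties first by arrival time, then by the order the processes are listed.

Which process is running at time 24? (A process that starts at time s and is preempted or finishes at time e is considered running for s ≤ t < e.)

Schedule: | idle 0-1 | 100 1-7 | 102 7-12 | 101 12-18 | 103 18-26 |
Completion: 100=7  101=18  102=12  103=26

103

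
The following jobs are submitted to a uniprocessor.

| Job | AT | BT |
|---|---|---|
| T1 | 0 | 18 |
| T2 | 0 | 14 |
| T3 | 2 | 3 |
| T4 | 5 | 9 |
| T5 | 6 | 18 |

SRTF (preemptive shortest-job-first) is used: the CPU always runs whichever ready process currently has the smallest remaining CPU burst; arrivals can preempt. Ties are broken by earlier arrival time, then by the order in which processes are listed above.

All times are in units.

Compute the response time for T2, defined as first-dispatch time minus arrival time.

0

Gantt: | T2 0-2 | T3 2-5 | T4 5-14 | T2 14-26 | T1 26-44 | T5 44-62 |
Completion: T1=44  T2=26  T3=5  T4=14  T5=62
Response(T2) = first start − arrival = 0 − 0 = 0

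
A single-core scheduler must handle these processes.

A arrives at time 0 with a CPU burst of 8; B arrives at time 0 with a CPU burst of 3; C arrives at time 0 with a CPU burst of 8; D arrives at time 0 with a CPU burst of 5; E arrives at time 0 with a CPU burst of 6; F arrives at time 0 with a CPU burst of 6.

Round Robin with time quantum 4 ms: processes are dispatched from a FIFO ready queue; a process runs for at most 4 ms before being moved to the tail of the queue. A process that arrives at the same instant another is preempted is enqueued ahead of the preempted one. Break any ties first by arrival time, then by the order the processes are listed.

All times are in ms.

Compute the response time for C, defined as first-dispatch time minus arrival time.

7

Timeline: | A 0-4 | B 4-7 | C 7-11 | D 11-15 | E 15-19 | F 19-23 | A 23-27 | C 27-31 | D 31-32 | E 32-34 | F 34-36 |
Completion: A=27  B=7  C=31  D=32  E=34  F=36
Turnaround (C−A): A=27  B=7  C=31  D=32  E=34  F=36
Response(C) = first start − arrival = 7 − 0 = 7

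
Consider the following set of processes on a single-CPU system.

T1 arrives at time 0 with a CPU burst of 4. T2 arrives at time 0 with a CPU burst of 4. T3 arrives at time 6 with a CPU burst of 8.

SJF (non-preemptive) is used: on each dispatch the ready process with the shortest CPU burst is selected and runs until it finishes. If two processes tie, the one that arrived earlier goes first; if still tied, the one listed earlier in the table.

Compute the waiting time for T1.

0

Timeline: | T1 0-4 | T2 4-8 | T3 8-16 |
Completion: T1=4  T2=8  T3=16
Waiting(T1) = turnaround − burst = 4 − 4 = 0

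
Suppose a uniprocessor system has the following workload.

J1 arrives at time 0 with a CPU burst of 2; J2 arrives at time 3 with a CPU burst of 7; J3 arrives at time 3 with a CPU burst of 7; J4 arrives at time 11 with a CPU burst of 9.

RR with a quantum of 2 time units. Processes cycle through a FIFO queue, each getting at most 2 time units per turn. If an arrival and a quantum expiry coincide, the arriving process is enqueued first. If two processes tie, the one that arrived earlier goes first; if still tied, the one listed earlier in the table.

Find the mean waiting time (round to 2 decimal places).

Schedule: | J1 0-2 | idle 2-3 | J2 3-5 | J3 5-7 | J2 7-9 | J3 9-11 | J2 11-13 | J4 13-15 | J3 15-17 | J2 17-18 | J4 18-20 | J3 20-21 | J4 21-26 |
Completion: J1=2  J2=18  J3=21  J4=26
Waiting times: J1=0, J2=8, J3=11, J4=6
Average waiting = (0+8+11+6) / 4 = 25/4 = 6.25

6.25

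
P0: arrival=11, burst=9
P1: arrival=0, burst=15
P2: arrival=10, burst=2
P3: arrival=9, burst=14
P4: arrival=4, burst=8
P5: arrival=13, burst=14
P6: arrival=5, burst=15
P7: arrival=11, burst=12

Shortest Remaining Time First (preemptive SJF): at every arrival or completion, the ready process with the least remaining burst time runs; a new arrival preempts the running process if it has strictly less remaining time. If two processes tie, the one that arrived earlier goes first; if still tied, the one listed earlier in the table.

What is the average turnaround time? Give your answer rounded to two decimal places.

36.13

Timeline: | P1 0-4 | P4 4-12 | P2 12-14 | P0 14-23 | P1 23-34 | P7 34-46 | P3 46-60 | P5 60-74 | P6 74-89 |
Completion: P0=23  P1=34  P2=14  P3=60  P4=12  P5=74  P6=89  P7=46
Turnaround times: P0=12, P1=34, P2=4, P3=51, P4=8, P5=61, P6=84, P7=35
Average turnaround = (12+34+4+51+8+61+84+35) / 8 = 289/8 = 36.13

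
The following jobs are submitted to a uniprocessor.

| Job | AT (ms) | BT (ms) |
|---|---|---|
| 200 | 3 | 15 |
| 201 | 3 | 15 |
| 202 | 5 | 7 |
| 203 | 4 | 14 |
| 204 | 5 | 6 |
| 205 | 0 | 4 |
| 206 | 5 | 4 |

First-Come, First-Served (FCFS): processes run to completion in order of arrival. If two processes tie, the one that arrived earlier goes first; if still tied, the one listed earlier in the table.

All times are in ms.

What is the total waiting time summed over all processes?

Gantt: | 205 0-4 | 200 4-19 | 201 19-34 | 203 34-48 | 202 48-55 | 204 55-61 | 206 61-65 |
Completion: 200=19  201=34  202=55  203=48  204=61  205=4  206=65
Waiting = turnaround − burst: 200=1, 201=16, 202=43, 203=30, 204=50, 205=0, 206=56
Total waiting = 1 + 16 + 43 + 30 + 50 + 0 + 56 = 196

196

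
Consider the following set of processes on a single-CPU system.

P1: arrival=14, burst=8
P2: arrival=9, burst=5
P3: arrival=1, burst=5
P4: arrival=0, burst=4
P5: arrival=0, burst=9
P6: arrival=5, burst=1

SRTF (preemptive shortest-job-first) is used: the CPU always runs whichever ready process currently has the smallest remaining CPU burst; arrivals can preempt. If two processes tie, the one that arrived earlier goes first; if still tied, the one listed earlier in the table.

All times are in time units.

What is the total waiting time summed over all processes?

29

Gantt: | P4 0-4 | P3 4-5 | P6 5-6 | P3 6-10 | P2 10-15 | P1 15-23 | P5 23-32 |
Completion: P1=23  P2=15  P3=10  P4=4  P5=32  P6=6
Waiting = turnaround − burst: P1=1, P2=1, P3=4, P4=0, P5=23, P6=0
Total waiting = 1 + 1 + 4 + 0 + 23 + 0 = 29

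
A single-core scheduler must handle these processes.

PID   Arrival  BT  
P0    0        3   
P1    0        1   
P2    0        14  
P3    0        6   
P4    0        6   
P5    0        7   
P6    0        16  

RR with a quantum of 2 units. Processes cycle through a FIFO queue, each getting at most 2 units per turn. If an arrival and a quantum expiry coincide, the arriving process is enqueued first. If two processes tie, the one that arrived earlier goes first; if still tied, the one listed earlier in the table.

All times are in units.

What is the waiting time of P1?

Gantt: | P0 0-2 | P1 2-3 | P2 3-5 | P3 5-7 | P4 7-9 | P5 9-11 | P6 11-13 | P0 13-14 | P2 14-16 | P3 16-18 | P4 18-20 | P5 20-22 | P6 22-24 | P2 24-26 | P3 26-28 | P4 28-30 | P5 30-32 | P6 32-34 | P2 34-36 | P5 36-37 | P6 37-39 | P2 39-41 | P6 41-43 | P2 43-45 | P6 45-47 | P2 47-49 | P6 49-53 |
Completion: P0=14  P1=3  P2=49  P3=28  P4=30  P5=37  P6=53
Waiting(P1) = turnaround − burst = 3 − 1 = 2

2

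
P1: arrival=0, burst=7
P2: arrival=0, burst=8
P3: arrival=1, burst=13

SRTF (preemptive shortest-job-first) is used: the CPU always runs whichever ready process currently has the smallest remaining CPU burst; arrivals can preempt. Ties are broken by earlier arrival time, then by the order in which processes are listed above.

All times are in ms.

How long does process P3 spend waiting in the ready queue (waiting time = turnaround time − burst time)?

14

Schedule: | P1 0-7 | P2 7-15 | P3 15-28 |
Completion: P1=7  P2=15  P3=28
Waiting(P3) = turnaround − burst = 27 − 13 = 14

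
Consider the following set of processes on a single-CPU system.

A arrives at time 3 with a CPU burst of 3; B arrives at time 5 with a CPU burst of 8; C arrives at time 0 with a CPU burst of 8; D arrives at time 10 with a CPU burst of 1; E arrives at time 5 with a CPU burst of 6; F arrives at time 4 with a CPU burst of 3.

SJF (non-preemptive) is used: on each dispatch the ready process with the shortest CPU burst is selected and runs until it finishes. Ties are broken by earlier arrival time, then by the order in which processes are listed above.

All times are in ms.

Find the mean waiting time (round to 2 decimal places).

Gantt: | C 0-8 | A 8-11 | D 11-12 | F 12-15 | E 15-21 | B 21-29 |
Completion: A=11  B=29  C=8  D=12  E=21  F=15
Turnaround (C−A): A=8  B=24  C=8  D=2  E=16  F=11
Waiting times: A=5, B=16, C=0, D=1, E=10, F=8
Average waiting = (5+16+0+1+10+8) / 6 = 40/6 = 6.67

6.67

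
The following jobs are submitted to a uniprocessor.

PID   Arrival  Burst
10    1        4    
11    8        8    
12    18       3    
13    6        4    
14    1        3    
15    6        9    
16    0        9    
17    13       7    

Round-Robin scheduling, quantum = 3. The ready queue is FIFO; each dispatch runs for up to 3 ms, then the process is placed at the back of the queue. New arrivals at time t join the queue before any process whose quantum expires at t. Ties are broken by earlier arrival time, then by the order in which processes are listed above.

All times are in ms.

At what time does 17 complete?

Timeline: | 16 0-3 | 10 3-6 | 14 6-9 | 16 9-12 | 13 12-15 | 15 15-18 | 10 18-19 | 11 19-22 | 16 22-25 | 17 25-28 | 13 28-29 | 12 29-32 | 15 32-35 | 11 35-38 | 17 38-41 | 15 41-44 | 11 44-46 | 17 46-47 |
Completion: 10=19  11=46  12=32  13=29  14=9  15=44  16=25  17=47

47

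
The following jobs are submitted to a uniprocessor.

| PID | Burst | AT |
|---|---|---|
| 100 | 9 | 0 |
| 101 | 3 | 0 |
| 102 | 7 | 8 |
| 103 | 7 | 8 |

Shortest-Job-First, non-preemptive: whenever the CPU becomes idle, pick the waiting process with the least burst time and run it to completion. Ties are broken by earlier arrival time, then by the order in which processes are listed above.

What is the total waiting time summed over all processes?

Schedule: | 101 0-3 | 100 3-12 | 102 12-19 | 103 19-26 |
Completion: 100=12  101=3  102=19  103=26
Turnaround (C−A): 100=12  101=3  102=11  103=18
Waiting = turnaround − burst: 100=3, 101=0, 102=4, 103=11
Total waiting = 3 + 0 + 4 + 11 = 18

18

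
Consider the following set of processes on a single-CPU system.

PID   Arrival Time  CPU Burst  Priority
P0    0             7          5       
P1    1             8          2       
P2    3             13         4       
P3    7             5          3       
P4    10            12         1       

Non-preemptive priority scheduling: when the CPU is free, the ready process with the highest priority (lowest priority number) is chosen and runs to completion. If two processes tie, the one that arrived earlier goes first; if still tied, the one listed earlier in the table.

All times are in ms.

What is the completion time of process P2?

Schedule: | P0 0-7 | P1 7-15 | P4 15-27 | P3 27-32 | P2 32-45 |
Completion: P0=7  P1=15  P2=45  P3=32  P4=27

45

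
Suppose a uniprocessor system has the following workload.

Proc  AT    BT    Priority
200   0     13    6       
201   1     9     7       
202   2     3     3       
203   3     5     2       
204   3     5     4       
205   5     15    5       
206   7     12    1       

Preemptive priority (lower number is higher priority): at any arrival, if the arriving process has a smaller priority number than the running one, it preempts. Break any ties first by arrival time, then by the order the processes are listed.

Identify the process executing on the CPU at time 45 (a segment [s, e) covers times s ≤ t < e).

Timeline: | 200 0-2 | 202 2-3 | 203 3-7 | 206 7-19 | 203 19-20 | 202 20-22 | 204 22-27 | 205 27-42 | 200 42-53 | 201 53-62 |
Completion: 200=53  201=62  202=22  203=20  204=27  205=42  206=19

200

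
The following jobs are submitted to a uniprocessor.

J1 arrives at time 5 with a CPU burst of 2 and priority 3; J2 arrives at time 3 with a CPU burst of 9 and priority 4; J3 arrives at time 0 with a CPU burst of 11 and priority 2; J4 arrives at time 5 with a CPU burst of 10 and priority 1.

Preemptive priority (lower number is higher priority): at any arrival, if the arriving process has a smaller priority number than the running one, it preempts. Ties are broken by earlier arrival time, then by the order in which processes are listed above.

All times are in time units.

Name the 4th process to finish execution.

Schedule: | J3 0-5 | J4 5-15 | J3 15-21 | J1 21-23 | J2 23-32 |
Completion: J1=23  J2=32  J3=21  J4=15
Finish order: J4 → J3 → J1 → J2

J2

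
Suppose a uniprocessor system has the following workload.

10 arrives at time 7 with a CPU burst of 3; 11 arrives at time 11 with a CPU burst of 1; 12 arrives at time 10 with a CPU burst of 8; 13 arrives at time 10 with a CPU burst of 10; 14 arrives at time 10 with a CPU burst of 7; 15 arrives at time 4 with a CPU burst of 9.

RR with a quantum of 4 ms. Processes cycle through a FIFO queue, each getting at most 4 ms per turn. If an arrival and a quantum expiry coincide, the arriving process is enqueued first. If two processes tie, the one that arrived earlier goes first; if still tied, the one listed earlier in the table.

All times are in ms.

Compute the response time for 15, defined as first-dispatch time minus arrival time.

Gantt: | idle 0-4 | 15 4-8 | 10 8-11 | 15 11-15 | 12 15-19 | 13 19-23 | 14 23-27 | 11 27-28 | 15 28-29 | 12 29-33 | 13 33-37 | 14 37-40 | 13 40-42 |
Completion: 10=11  11=28  12=33  13=42  14=40  15=29
Response(15) = first start − arrival = 4 − 4 = 0

0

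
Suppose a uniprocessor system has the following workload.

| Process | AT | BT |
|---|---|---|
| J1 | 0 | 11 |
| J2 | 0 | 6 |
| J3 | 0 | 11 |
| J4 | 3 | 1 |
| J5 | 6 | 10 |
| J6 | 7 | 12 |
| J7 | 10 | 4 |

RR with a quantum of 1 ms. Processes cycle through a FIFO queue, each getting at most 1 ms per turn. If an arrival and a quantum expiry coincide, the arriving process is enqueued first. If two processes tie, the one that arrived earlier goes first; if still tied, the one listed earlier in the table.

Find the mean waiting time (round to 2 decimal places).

27.00

Schedule: | J1 0-1 | J2 1-2 | J3 2-3 | J1 3-4 | J2 4-5 | J4 5-6 | J3 6-7 | J1 7-8 | J2 8-9 | J5 9-10 | J6 10-11 | J3 11-12 | J1 12-13 | J2 13-14 | J7 14-15 | J5 15-16 | J6 16-17 | J3 17-18 | J1 18-19 | J2 19-20 | J7 20-21 | J5 21-22 | J6 22-23 | J3 23-24 | J1 24-25 | J2 25-26 | J7 26-27 | J5 27-28 | J6 28-29 | J3 29-30 | J1 30-31 | J7 31-32 | J5 32-33 | J6 33-34 | J3 34-35 | J1 35-36 | J5 36-37 | J6 37-38 | J3 38-39 | J1 39-40 | J5 40-41 | J6 41-42 | J3 42-43 | J1 43-44 | J5 44-45 | J6 45-46 | J3 46-47 | J1 47-48 | J5 48-49 | J6 49-50 | J3 50-51 | J5 51-52 | J6 52-55 |
Completion: J1=48  J2=26  J3=51  J4=6  J5=52  J6=55  J7=32
Turnaround (C−A): J1=48  J2=26  J3=51  J4=3  J5=46  J6=48  J7=22
Waiting times: J1=37, J2=20, J3=40, J4=2, J5=36, J6=36, J7=18
Average waiting = (37+20+40+2+36+36+18) / 7 = 189/7 = 27.00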